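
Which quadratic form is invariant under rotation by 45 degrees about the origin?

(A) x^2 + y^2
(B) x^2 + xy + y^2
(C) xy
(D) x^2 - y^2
A

Rotation by 45 degrees sends (x, y) to (sqrt(2)x/2 - sqrt(2)y/2, sqrt(2)x/2 + sqrt(2)y/2).
Substitute the transformed coordinates into each option and compare with the original:
(A) x^2 + y^2  ->  (sqrt(2)x/2 - sqrt(2)y/2)^2 + (sqrt(2)x/2 + sqrt(2)y/2)^2 = x^2 + y^2   [equals x^2 + y^2: invariant]
(B) x^2 + xy + y^2  ->  (sqrt(2)x/2 - sqrt(2)y/2)^2 + (sqrt(2)x/2 - sqrt(2)y/2)(sqrt(2)x/2 + sqrt(2)y/2) + (sqrt(2)x/2 + sqrt(2)y/2)^2 = 3x^2/2 + y^2/2   [differs from x^2 + xy + y^2: not invariant]
(C) xy  ->  (sqrt(2)x/2 - sqrt(2)y/2)(sqrt(2)x/2 + sqrt(2)y/2) = x^2/2 - y^2/2   [differs from xy: not invariant]
(D) x^2 - y^2  ->  (sqrt(2)x/2 - sqrt(2)y/2)^2 - (sqrt(2)x/2 + sqrt(2)y/2)^2 = -2xy   [differs from x^2 - y^2: not invariant]

Only option (A), x^2 + y^2, is unchanged by the transformation.
x^2 + y^2 is the squared distance from the origin, which rotations preserve.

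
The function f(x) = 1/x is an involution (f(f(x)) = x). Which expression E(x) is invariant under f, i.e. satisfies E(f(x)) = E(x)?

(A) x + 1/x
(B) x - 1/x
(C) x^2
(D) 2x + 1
A

Replace x by f(x) = 1/x in each option and simplify. As a quick numerical cross-check, also compare E(4) with E(f(4)) = E(1/4).

(A) x + 1/x  ->  (1/x) + 1/(1/x), which simplifies back to x + 1/x; check: E(4) = 17/4, E(1/4) = 17/4.   [invariant]
(B) x - 1/x  ->  (1/x) - 1/(1/x) = -x + 1/x; check: E(4) = 15/4 but E(1/4) = -15/4.   [not invariant]
(C) x^2  ->  (1/x)^2 = x^(-2); check: E(4) = 16 but E(1/4) = 1/16.   [not invariant]
(D) 2x + 1  ->  2(1/x) + 1 = (x + 2)/x; check: E(4) = 9 but E(1/4) = 3/2.   [not invariant]

Only (A) is unchanged. E is symmetric under swapping x with f(x) = 1/x, which is exactly what an involution does.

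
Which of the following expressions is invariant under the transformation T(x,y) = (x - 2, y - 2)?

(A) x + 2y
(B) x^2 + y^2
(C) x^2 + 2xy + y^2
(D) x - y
D

An expression E(x,y) is invariant under T if E(T(x,y)) = E(x,y). Here T(x,y) = (x - 2, y - 2).
Substitute the transformed coordinates into each option and compare with the original:
(A) x + 2y  ->  (x - 2) + 2(y - 2) = x + 2y - 6   [differs from x + 2y: not invariant]
(B) x^2 + y^2  ->  (x - 2)^2 + (y - 2)^2 = x^2 - 4x + y^2 - 4y + 8   [differs from x^2 + y^2: not invariant]
(C) x^2 + 2xy + y^2  ->  (x - 2)^2 + 2(x - 2)(y - 2) + (y - 2)^2 = x^2 + 2xy - 8x + y^2 - 8y + 16   [differs from x^2 + 2xy + y^2: not invariant]
(D) x - y  ->  (x - 2) - (y - 2) = x - y   [equals x - y: invariant]

Only option (D), x - y, is unchanged by the transformation.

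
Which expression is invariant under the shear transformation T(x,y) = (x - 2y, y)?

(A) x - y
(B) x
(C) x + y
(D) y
D

Under the shear T(x,y) = (x - 2y, y):
Substitute the transformed coordinates into each option and compare with the original:
(A) x - y  ->  (x - 2y) - (y) = x - 3y   [differs from x - y: not invariant]
(B) x  ->  (x - 2y) = x - 2y   [differs from x: not invariant]
(C) x + y  ->  (x - 2y) + (y) = x - y   [differs from x + y: not invariant]
(D) y  ->  (y) = y   [equals y: invariant]

Only option (D), y, is unchanged by the transformation.
A horizontal shear moves points parallel to the x-axis, so the y-coordinate (and any function of y alone) is unchanged.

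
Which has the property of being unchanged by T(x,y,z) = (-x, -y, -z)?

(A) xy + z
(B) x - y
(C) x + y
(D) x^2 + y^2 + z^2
D

Apply T(x,y,z) = (-x, -y, -z) to each option, i.e. replace (x, y, z) by the transformed coordinates.
Substitute the transformed coordinates into each option and compare with the original:
(A) xy + z  ->  (-x)(-y) + (-z) = xy - z   [differs from xy + z: not invariant]
(B) x - y  ->  (-x) - (-y) = -x + y   [differs from x - y: not invariant]
(C) x + y  ->  (-x) + (-y) = -x - y   [differs from x + y: not invariant]
(D) x^2 + y^2 + z^2  ->  (-x)^2 + (-y)^2 + (-z)^2 = x^2 + y^2 + z^2   [equals x^2 + y^2 + z^2: invariant]

Only option (D), x^2 + y^2 + z^2, is unchanged by the transformation.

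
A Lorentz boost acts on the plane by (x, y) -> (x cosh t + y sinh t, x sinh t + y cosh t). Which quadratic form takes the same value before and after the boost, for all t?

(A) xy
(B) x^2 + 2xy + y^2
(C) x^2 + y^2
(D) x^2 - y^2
D

Write x' = x cosh t + y sinh t, y' = x sinh t + y cosh t and substitute into each option:
(A) xy: (x cosh t + y sinh t)(x sinh t + y cosh t) = xy(cosh^2 t + sinh^2 t) + (x^2 + y^2) sinh t cosh t = xy cosh 2t + (x^2 + y^2)(sinh 2t)/2   [not invariant for t != 0]
(B) x^2 + 2xy + y^2: (x' + y')^2 with x' + y' = (x + y)(cosh t + sinh t) = (x + y)e^t, so it becomes (x + y)^2 e^(2t)   [not invariant for t != 0]
(C) x^2 + y^2: (x cosh t + y sinh t)^2 + (x sinh t + y cosh t)^2 = (x^2 + y^2)(cosh^2 t + sinh^2 t) + 4xy sinh t cosh t = (x^2 + y^2) cosh 2t + 2xy sinh 2t   [not invariant for t != 0]
(D) x^2 - y^2: (x cosh t + y sinh t)^2 - (x sinh t + y cosh t)^2 = x^2(cosh^2 t - sinh^2 t) + 2xy(cosh t sinh t - sinh t cosh t) + y^2(sinh^2 t - cosh^2 t) = x^2 - y^2   [invariant, using cosh^2 t - sinh^2 t = 1]

Only (D) x^2 - y^2 is unchanged; it is the Minkowski form preserved by Lorentz boosts, just as x^2 + y^2 is preserved by ordinary rotations.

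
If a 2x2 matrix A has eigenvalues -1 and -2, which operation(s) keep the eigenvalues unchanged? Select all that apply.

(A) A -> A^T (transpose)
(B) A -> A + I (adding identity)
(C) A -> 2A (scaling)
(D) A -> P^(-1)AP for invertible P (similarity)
A and D

Eigenvalues are preserved by:
1. Similarity transformations: A -> P^(-1)AP (same characteristic polynomial)
2. Transpose: A^T has the same eigenvalues as A

Eigenvalues are NOT preserved by:
- Adding identity: eigenvalues become -1+1, -2+1
- Scaling: eigenvalues become -2, -4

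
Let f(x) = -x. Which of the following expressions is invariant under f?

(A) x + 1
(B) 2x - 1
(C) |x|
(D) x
C

For f(x) = -x:
Applying f replaces x by -x. Since |-x| = |x|, the absolute value is unchanged by f, whereas x -> -x, 2x - 1 -> -2x - 1 and x + 1 -> -x + 1 all change.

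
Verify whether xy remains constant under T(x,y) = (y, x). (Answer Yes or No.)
Yes

Substitute T(x,y) = (y, x) into the expression and compare with the original.

Original: xy
After applying T: (y)(x) = xy

This is identical to the original xy, so the expression is invariant.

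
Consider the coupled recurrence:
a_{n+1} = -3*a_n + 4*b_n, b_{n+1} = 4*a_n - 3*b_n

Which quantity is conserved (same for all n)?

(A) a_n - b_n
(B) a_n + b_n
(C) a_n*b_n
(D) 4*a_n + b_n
B

Replace a_n by a_{n+1} = -3*a_n + 4*b_n and b_n by b_{n+1} = 4*a_n - 3*b_n in each option and simplify:
(A) a_n - b_n  ->  (-3*a_n + 4*b_n) - (4*a_n - 3*b_n) = -7*a_n + 7*b_n   [not conserved]
(B) a_n + b_n  ->  (-3*a_n + 4*b_n) + (4*a_n - 3*b_n) = a_n + b_n   [conserved]
(C) a_n*b_n  ->  (-3*a_n + 4*b_n)*(4*a_n - 3*b_n) = -12*a_n^2 + 25*a_n*b_n - 12*b_n^2   [not conserved]
(D) 4*a_n + b_n  ->  4*(-3*a_n + 4*b_n) + (4*a_n - 3*b_n) = -8*a_n + 13*b_n   [not conserved]

Only (B) a_n + b_n returns to itself after one step, so it is the conserved quantity.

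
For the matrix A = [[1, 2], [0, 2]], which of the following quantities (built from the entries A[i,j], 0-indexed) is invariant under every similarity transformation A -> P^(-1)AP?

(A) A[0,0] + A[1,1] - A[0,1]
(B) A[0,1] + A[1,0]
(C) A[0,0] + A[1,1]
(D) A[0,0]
C

A[0,0] + A[1,1] is the trace of A. By the cyclic property of the trace, tr(P^(-1)AP) = tr(APP^(-1)) = tr(A), so it is the same for every matrix similar to A.

The other combinations are not similarity invariants. For example, take P = [[1, 1], [1, 2]] (det P = 1), so P^(-1) = [[2, -1], [-1, 1]] and
B = P^(-1)AP = [[4, 6], [-1, -1]].
Evaluating each option on A and on B:
(A) A[0,0] + A[1,1] - A[0,1]: 1 for A, -3 for B -> changes
(B) A[0,1] + A[1,0]: 2 for A, 5 for B -> changes
(C) A[0,0] + A[1,1]: 3 for A, 3 for B -> unchanged
(D) A[0,0]: 1 for A, 4 for B -> changes

Only (C) A[0,0] + A[1,1] = 3 survives (and it does so for every P, not just this one), so it is the invariant.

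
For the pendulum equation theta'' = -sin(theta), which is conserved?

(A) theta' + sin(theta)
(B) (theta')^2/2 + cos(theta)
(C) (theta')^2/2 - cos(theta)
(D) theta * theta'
C

A first integral I satisfies dI/dt = 0 along every solution. Differentiate each option and use the equation of motion:
(A) d/dt[theta' + sin(theta)] = theta'' + cos(theta) theta' = -sin(theta) + theta' cos(theta), not identically 0
(B) d/dt[(theta')^2/2 + cos(theta)] = theta' theta'' - sin(theta) theta' = -2 theta' sin(theta), not identically 0
(C) d/dt[(theta')^2/2 - cos(theta)] = theta' theta'' + sin(theta) theta' = theta'(-sin(theta)) + theta' sin(theta) = 0
(D) d/dt[theta * theta'] = (theta')^2 + theta theta'' = (theta')^2 - theta sin(theta), not identically 0

Only (C) has zero time-derivative. This is the total energy: kinetic (theta')^2/2 plus potential -cos(theta).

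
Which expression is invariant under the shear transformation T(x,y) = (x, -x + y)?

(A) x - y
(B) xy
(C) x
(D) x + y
C

Under the shear T(x,y) = (x, -x + y):
Substitute the transformed coordinates into each option and compare with the original:
(A) x - y  ->  (x) - (-x + y) = 2x - y   [differs from x - y: not invariant]
(B) xy  ->  (x)(-x + y) = -x^2 + xy   [differs from xy: not invariant]
(C) x  ->  (x) = x   [equals x: invariant]
(D) x + y  ->  (x) + (-x + y) = y   [differs from x + y: not invariant]

Only option (C), x, is unchanged by the transformation.
A vertical shear moves points parallel to the y-axis, so the x-coordinate (and any function of x alone) is unchanged.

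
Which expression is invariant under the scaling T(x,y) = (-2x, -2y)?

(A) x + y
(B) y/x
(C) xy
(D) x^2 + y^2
B

Under the uniform scaling T(x,y) = (-2x, -2y):
Substitute the transformed coordinates into each option and compare with the original:
(A) x + y  ->  (-2x) + (-2y) = -2x - 2y   [differs from x + y: not invariant]
(B) y/x  ->  (-2y)/(-2x) = y/x   [equals y/x: invariant]
(C) xy  ->  (-2x)(-2y) = 4xy   [differs from xy: not invariant]
(D) x^2 + y^2  ->  (-2x)^2 + (-2y)^2 = 4x^2 + 4y^2   [differs from x^2 + y^2: not invariant]

Only option (B), y/x, is unchanged by the transformation.
The common factor -2 cancels in a ratio of coordinates, while sums, products and sums of squares pick up factors of -2 or 4.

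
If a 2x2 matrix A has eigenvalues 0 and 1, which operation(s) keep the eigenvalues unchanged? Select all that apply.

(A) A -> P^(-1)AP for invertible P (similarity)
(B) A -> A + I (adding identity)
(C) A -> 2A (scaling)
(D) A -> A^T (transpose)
A and D

Eigenvalues are preserved by:
1. Similarity transformations: A -> P^(-1)AP (same characteristic polynomial)
2. Transpose: A^T has the same eigenvalues as A

Eigenvalues are NOT preserved by:
- Adding identity: eigenvalues become 0+1, 1+1
- Scaling: eigenvalues become 0, 2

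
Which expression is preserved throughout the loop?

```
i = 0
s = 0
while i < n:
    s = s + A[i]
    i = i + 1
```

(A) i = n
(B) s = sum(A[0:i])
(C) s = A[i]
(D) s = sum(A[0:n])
B

A loop invariant must hold before the first iteration and be re-established by every execution of the body.

(B) s = sum(A[0:i]): Initially i = 0 and s = 0 = sum of the empty slice A[0:0]. If s = sum(A[0:i]) holds at the top of an iteration, the body sets s to sum(A[0:i]) + A[i] = sum(A[0:i+1]) and then i to i+1, so s = sum(A[0:i]) holds again. At exit i = n, giving s = sum(A[0:n]).

The other options fail:
(A) i = n: false initially (i = 0); it is the exit condition, not an invariant.
(C) s = A[i]: after the first iteration s = A[0] but i = 1, so s = A[i] compares s with the wrong element (and fails in general).
(D) s = sum(A[0:n]): false before the loop (s = 0, not the full sum) -- it only becomes true at exit.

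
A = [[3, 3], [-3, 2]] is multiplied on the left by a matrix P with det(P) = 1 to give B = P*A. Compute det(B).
15

By the multiplicative property of determinants, det(B) = det(P*A) = det(P) * det(A) = det(A),
so the determinant is invariant under multiplication by any determinant-1 matrix; we just need det(A).

det(A) = (3)(2) - (3)(-3) = 6 - (-9) = 15

Therefore det(B) = 1 * 15 = 15.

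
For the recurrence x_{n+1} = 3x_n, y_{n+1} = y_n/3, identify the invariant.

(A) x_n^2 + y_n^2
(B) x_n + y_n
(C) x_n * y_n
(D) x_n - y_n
C

For the recurrence x_{n+1} = 3x_n, y_{n+1} = y_n/3:

x_{n+1} * y_{n+1} = (3x_n) * (y_n/3) = x_n * y_n
The product is conserved.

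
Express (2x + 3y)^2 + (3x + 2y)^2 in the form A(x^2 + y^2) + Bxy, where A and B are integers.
13(x^2 + y^2) + 24xy

Expanding: (2x + 3y)^2 = 4x^2 + 12xy + 9y^2
(3x + 2y)^2 = 9x^2 + 12xy + 4y^2
Sum = (4+9)(x^2+y^2) + 24xy = 13(x^2 + y^2) + 24xy
This is symmetric in x and y.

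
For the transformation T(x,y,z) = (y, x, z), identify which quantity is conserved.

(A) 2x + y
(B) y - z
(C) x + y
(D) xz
C

Apply T(x,y,z) = (y, x, z) to each option, i.e. replace (x, y, z) by the transformed coordinates.
Substitute the transformed coordinates into each option and compare with the original:
(A) 2x + y  ->  2(y) + (x) = x + 2y   [differs from 2x + y: not invariant]
(B) y - z  ->  (x) - (z) = x - z   [differs from y - z: not invariant]
(C) x + y  ->  (y) + (x) = x + y   [equals x + y: invariant]
(D) xz  ->  (y)(z) = yz   [differs from xz: not invariant]

Only option (C), x + y, is unchanged by the transformation.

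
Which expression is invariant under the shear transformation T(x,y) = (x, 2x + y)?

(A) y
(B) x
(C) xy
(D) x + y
B

Under the shear T(x,y) = (x, 2x + y):
Substitute the transformed coordinates into each option and compare with the original:
(A) y  ->  (2x + y) = 2x + y   [differs from y: not invariant]
(B) x  ->  (x) = x   [equals x: invariant]
(C) xy  ->  (x)(2x + y) = 2x^2 + xy   [differs from xy: not invariant]
(D) x + y  ->  (x) + (2x + y) = 3x + y   [differs from x + y: not invariant]

Only option (B), x, is unchanged by the transformation.
A vertical shear moves points parallel to the y-axis, so the x-coordinate (and any function of x alone) is unchanged.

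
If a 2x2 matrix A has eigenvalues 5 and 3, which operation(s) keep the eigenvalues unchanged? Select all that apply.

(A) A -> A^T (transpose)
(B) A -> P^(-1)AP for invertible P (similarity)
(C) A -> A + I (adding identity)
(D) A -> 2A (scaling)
A and B

Eigenvalues are preserved by:
1. Similarity transformations: A -> P^(-1)AP (same characteristic polynomial)
2. Transpose: A^T has the same eigenvalues as A

Eigenvalues are NOT preserved by:
- Adding identity: eigenvalues become 5+1, 3+1
- Scaling: eigenvalues become 10, 6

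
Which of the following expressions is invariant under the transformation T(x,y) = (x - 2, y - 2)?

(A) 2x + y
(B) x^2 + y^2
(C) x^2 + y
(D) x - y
D

An expression E(x,y) is invariant under T if E(T(x,y)) = E(x,y). Here T(x,y) = (x - 2, y - 2).
Substitute the transformed coordinates into each option and compare with the original:
(A) 2x + y  ->  2(x - 2) + (y - 2) = 2x + y - 6   [differs from 2x + y: not invariant]
(B) x^2 + y^2  ->  (x - 2)^2 + (y - 2)^2 = x^2 - 4x + y^2 - 4y + 8   [differs from x^2 + y^2: not invariant]
(C) x^2 + y  ->  (x - 2)^2 + (y - 2) = x^2 - 4x + y + 2   [differs from x^2 + y: not invariant]
(D) x - y  ->  (x - 2) - (y - 2) = x - y   [equals x - y: invariant]

Only option (D), x - y, is unchanged by the transformation.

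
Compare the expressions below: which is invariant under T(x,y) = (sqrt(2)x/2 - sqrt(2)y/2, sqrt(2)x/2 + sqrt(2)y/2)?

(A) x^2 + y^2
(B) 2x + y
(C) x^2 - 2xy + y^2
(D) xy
A

An expression E(x,y) is invariant under T if E(T(x,y)) = E(x,y). Here T(x,y) = (sqrt(2)x/2 - sqrt(2)y/2, sqrt(2)x/2 + sqrt(2)y/2).
Substitute the transformed coordinates into each option and compare with the original:
(A) x^2 + y^2  ->  (sqrt(2)x/2 - sqrt(2)y/2)^2 + (sqrt(2)x/2 + sqrt(2)y/2)^2 = x^2 + y^2   [equals x^2 + y^2: invariant]
(B) 2x + y  ->  2(sqrt(2)x/2 - sqrt(2)y/2) + (sqrt(2)x/2 + sqrt(2)y/2) = 3sqrt(2)x/2 - sqrt(2)y/2   [differs from 2x + y: not invariant]
(C) x^2 - 2xy + y^2  ->  (sqrt(2)x/2 - sqrt(2)y/2)^2 - 2(sqrt(2)x/2 - sqrt(2)y/2)(sqrt(2)x/2 + sqrt(2)y/2) + (sqrt(2)x/2 + sqrt(2)y/2)^2 = 2y^2   [differs from x^2 - 2xy + y^2: not invariant]
(D) xy  ->  (sqrt(2)x/2 - sqrt(2)y/2)(sqrt(2)x/2 + sqrt(2)y/2) = x^2/2 - y^2/2   [differs from xy: not invariant]

Only option (A), x^2 + y^2, is unchanged by the transformation.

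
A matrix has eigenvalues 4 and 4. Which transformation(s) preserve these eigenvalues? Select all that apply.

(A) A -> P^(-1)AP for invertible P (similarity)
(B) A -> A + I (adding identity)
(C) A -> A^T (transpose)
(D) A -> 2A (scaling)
A and C

Eigenvalues are preserved by:
1. Similarity transformations: A -> P^(-1)AP (same characteristic polynomial)
2. Transpose: A^T has the same eigenvalues as A

Eigenvalues are NOT preserved by:
- Adding identity: eigenvalues become 4+1, 4+1
- Scaling: eigenvalues become 8, 8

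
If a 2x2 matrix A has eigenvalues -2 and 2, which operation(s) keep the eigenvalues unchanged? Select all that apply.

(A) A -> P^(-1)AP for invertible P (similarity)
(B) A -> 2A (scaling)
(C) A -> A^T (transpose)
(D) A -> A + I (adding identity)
A and C

Eigenvalues are preserved by:
1. Similarity transformations: A -> P^(-1)AP (same characteristic polynomial)
2. Transpose: A^T has the same eigenvalues as A

Eigenvalues are NOT preserved by:
- Adding identity: eigenvalues become -2+1, 2+1
- Scaling: eigenvalues become -4, 4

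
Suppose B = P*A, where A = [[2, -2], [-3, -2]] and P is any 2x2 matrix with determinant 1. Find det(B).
-10

By the multiplicative property of determinants, det(B) = det(P*A) = det(P) * det(A) = det(A),
so the determinant is invariant under multiplication by any determinant-1 matrix; we just need det(A).

det(A) = (2)(-2) - (-2)(-3) = -4 - 6 = -10

Therefore det(B) = 1 * (-10) = -10.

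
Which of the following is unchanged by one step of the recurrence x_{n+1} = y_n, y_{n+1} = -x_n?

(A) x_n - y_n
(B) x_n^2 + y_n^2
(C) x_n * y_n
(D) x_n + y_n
B

For the recurrence x_{n+1} = y_n, y_{n+1} = -x_n:

x_{n+1}^2 + y_{n+1}^2 = y_n^2 + (-x_n)^2 = x_n^2 + y_n^2
The sum of squares is conserved (like energy in a harmonic oscillator).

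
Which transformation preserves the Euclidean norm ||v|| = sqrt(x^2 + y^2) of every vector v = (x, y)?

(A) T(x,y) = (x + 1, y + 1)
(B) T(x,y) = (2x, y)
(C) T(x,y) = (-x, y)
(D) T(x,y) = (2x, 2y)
C

A transformation preserves a norm if ||T(v)|| = ||v|| for every v; a single vector where the norm changes rules an option out.

(A) T(x,y) = (x + 1, y + 1): v = (1, 0) has norm sqrt((1)^2 + (0)^2) = 1, but T(v) = (2, 1) has norm sqrt(5) -- not preserved.
(B) T(x,y) = (2x, y): v = (1, 0) has norm sqrt((1)^2 + (0)^2) = 1, but T(v) = (2, 0) has norm 2 -- not preserved.
(C) T(x,y) = (-x, y): preserves the norm -- it is an orthogonal map (a rotation/reflection), and (-x)^2 + (y)^2 simplifies to x^2 + y^2.
(D) T(x,y) = (2x, 2y): v = (1, 0) has norm sqrt((1)^2 + (0)^2) = 1, but T(v) = (2, 0) has norm 2 -- not preserved.

Therefore the answer is (C).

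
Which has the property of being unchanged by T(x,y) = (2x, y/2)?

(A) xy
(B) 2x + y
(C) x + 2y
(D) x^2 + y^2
A

An expression E(x,y) is invariant under T if E(T(x,y)) = E(x,y). Here T(x,y) = (2x, y/2).
Substitute the transformed coordinates into each option and compare with the original:
(A) xy  ->  (2x)(y/2) = xy   [equals xy: invariant]
(B) 2x + y  ->  2(2x) + (y/2) = 4x + y/2   [differs from 2x + y: not invariant]
(C) x + 2y  ->  (2x) + 2(y/2) = 2x + y   [differs from x + 2y: not invariant]
(D) x^2 + y^2  ->  (2x)^2 + (y/2)^2 = 4x^2 + y^2/4   [differs from x^2 + y^2: not invariant]

Only option (A), xy, is unchanged by the transformation.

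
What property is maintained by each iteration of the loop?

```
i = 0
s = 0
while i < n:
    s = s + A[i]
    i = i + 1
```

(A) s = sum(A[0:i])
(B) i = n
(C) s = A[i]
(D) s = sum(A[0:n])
A

A loop invariant must hold before the first iteration and be re-established by every execution of the body.

(A) s = sum(A[0:i]): Initially i = 0 and s = 0 = sum of the empty slice A[0:0]. If s = sum(A[0:i]) holds at the top of an iteration, the body sets s to sum(A[0:i]) + A[i] = sum(A[0:i+1]) and then i to i+1, so s = sum(A[0:i]) holds again. At exit i = n, giving s = sum(A[0:n]).

The other options fail:
(B) i = n: false initially (i = 0); it is the exit condition, not an invariant.
(C) s = A[i]: after the first iteration s = A[0] but i = 1, so s = A[i] compares s with the wrong element (and fails in general).
(D) s = sum(A[0:n]): false before the loop (s = 0, not the full sum) -- it only becomes true at exit.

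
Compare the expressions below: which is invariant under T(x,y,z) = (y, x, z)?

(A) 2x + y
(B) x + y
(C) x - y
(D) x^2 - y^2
B

Apply T(x,y,z) = (y, x, z) to each option, i.e. replace (x, y, z) by the transformed coordinates.
Substitute the transformed coordinates into each option and compare with the original:
(A) 2x + y  ->  2(y) + (x) = x + 2y   [differs from 2x + y: not invariant]
(B) x + y  ->  (y) + (x) = x + y   [equals x + y: invariant]
(C) x - y  ->  (y) - (x) = -x + y   [differs from x - y: not invariant]
(D) x^2 - y^2  ->  (y)^2 - (x)^2 = -x^2 + y^2   [differs from x^2 - y^2: not invariant]

Only option (B), x + y, is unchanged by the transformation.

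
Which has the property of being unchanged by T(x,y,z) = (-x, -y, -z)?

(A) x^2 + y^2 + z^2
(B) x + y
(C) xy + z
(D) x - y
A

Apply T(x,y,z) = (-x, -y, -z) to each option, i.e. replace (x, y, z) by the transformed coordinates.
Substitute the transformed coordinates into each option and compare with the original:
(A) x^2 + y^2 + z^2  ->  (-x)^2 + (-y)^2 + (-z)^2 = x^2 + y^2 + z^2   [equals x^2 + y^2 + z^2: invariant]
(B) x + y  ->  (-x) + (-y) = -x - y   [differs from x + y: not invariant]
(C) xy + z  ->  (-x)(-y) + (-z) = xy - z   [differs from xy + z: not invariant]
(D) x - y  ->  (-x) - (-y) = -x + y   [differs from x - y: not invariant]

Only option (A), x^2 + y^2 + z^2, is unchanged by the transformation.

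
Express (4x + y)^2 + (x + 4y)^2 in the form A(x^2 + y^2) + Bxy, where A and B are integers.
17(x^2 + y^2) + 16xy

Expanding: (4x + y)^2 = 16x^2 + 8xy + y^2
(x + 4y)^2 = x^2 + 8xy + 16y^2
Sum = (16+1)(x^2+y^2) + 16xy = 17(x^2 + y^2) + 16xy
This is symmetric in x and y.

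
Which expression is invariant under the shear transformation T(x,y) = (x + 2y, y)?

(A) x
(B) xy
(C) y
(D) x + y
C

Under the shear T(x,y) = (x + 2y, y):
Substitute the transformed coordinates into each option and compare with the original:
(A) x  ->  (x + 2y) = x + 2y   [differs from x: not invariant]
(B) xy  ->  (x + 2y)(y) = xy + 2y^2   [differs from xy: not invariant]
(C) y  ->  (y) = y   [equals y: invariant]
(D) x + y  ->  (x + 2y) + (y) = x + 3y   [differs from x + y: not invariant]

Only option (C), y, is unchanged by the transformation.
A horizontal shear moves points parallel to the x-axis, so the y-coordinate (and any function of y alone) is unchanged.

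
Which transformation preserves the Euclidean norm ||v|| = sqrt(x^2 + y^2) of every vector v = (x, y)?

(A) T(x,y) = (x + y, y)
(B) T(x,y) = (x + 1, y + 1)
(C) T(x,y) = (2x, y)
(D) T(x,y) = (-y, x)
D

A transformation preserves a norm if ||T(v)|| = ||v|| for every v; a single vector where the norm changes rules an option out.

(A) T(x,y) = (x + y, y): v = (0, 1) has norm sqrt((0)^2 + (1)^2) = 1, but T(v) = (1, 1) has norm sqrt(2) -- not preserved.
(B) T(x,y) = (x + 1, y + 1): v = (1, 0) has norm sqrt((1)^2 + (0)^2) = 1, but T(v) = (2, 1) has norm sqrt(5) -- not preserved.
(C) T(x,y) = (2x, y): v = (1, 0) has norm sqrt((1)^2 + (0)^2) = 1, but T(v) = (2, 0) has norm 2 -- not preserved.
(D) T(x,y) = (-y, x): preserves the norm -- it is an orthogonal map (a rotation/reflection), and (-y)^2 + (x)^2 simplifies to x^2 + y^2.

Therefore the answer is (D).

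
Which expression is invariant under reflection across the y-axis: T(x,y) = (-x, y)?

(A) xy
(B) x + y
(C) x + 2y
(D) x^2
D

The map is reflection across the y-axis: T(x,y) = (-x, y).
Substitute the transformed coordinates into each option and compare with the original:
(A) xy  ->  (-x)(y) = -xy   [differs from xy: not invariant]
(B) x + y  ->  (-x) + (y) = -x + y   [differs from x + y: not invariant]
(C) x + 2y  ->  (-x) + 2(y) = -x + 2y   [differs from x + 2y: not invariant]
(D) x^2  ->  (-x)^2 = x^2   [equals x^2: invariant]

Only option (D), x^2, is unchanged by the transformation.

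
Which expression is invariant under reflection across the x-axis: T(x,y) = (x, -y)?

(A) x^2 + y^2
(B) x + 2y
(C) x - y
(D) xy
A

The map is reflection across the x-axis: T(x,y) = (x, -y).
Substitute the transformed coordinates into each option and compare with the original:
(A) x^2 + y^2  ->  (x)^2 + (-y)^2 = x^2 + y^2   [equals x^2 + y^2: invariant]
(B) x + 2y  ->  (x) + 2(-y) = x - 2y   [differs from x + 2y: not invariant]
(C) x - y  ->  (x) - (-y) = x + y   [differs from x - y: not invariant]
(D) xy  ->  (x)(-y) = -xy   [differs from xy: not invariant]

Only option (A), x^2 + y^2, is unchanged by the transformation.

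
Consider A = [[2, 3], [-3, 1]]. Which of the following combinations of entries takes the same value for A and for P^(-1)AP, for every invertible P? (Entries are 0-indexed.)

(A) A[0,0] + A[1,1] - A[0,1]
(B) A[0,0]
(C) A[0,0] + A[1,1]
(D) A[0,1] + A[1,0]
C

A[0,0] + A[1,1] is the trace of A. By the cyclic property of the trace, tr(P^(-1)AP) = tr(APP^(-1)) = tr(A), so it is the same for every matrix similar to A.

The other combinations are not similarity invariants. For example, take P = [[2, 1], [1, 1]] (det P = 1), so P^(-1) = [[1, -1], [-1, 2]] and
B = P^(-1)AP = [[12, 7], [-17, -9]].
Evaluating each option on A and on B:
(A) A[0,0] + A[1,1] - A[0,1]: 0 for A, -4 for B -> changes
(B) A[0,0]: 2 for A, 12 for B -> changes
(C) A[0,0] + A[1,1]: 3 for A, 3 for B -> unchanged
(D) A[0,1] + A[1,0]: 0 for A, -10 for B -> changes

Only (C) A[0,0] + A[1,1] = 3 survives (and it does so for every P, not just this one), so it is the invariant.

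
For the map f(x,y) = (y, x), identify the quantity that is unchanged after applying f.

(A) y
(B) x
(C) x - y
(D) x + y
D

For f(x,y) = (y, x):
After applying f: x' = y, y' = x. So x' + y' = y + x = x + y.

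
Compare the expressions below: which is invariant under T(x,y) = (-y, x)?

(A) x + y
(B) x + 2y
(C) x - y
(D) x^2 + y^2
D

An expression E(x,y) is invariant under T if E(T(x,y)) = E(x,y). Here T(x,y) = (-y, x).
Substitute the transformed coordinates into each option and compare with the original:
(A) x + y  ->  (-y) + (x) = x - y   [differs from x + y: not invariant]
(B) x + 2y  ->  (-y) + 2(x) = 2x - y   [differs from x + 2y: not invariant]
(C) x - y  ->  (-y) - (x) = -x - y   [differs from x - y: not invariant]
(D) x^2 + y^2  ->  (-y)^2 + (x)^2 = x^2 + y^2   [equals x^2 + y^2: invariant]

Only option (D), x^2 + y^2, is unchanged by the transformation.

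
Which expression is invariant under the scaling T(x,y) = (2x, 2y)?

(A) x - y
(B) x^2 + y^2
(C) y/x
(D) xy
C

Under the uniform scaling T(x,y) = (2x, 2y):
Substitute the transformed coordinates into each option and compare with the original:
(A) x - y  ->  (2x) - (2y) = 2x - 2y   [differs from x - y: not invariant]
(B) x^2 + y^2  ->  (2x)^2 + (2y)^2 = 4x^2 + 4y^2   [differs from x^2 + y^2: not invariant]
(C) y/x  ->  (2y)/(2x) = y/x   [equals y/x: invariant]
(D) xy  ->  (2x)(2y) = 4xy   [differs from xy: not invariant]

Only option (C), y/x, is unchanged by the transformation.
The common factor 2 cancels in a ratio of coordinates, while sums, products and sums of squares pick up factors of 2 or 4.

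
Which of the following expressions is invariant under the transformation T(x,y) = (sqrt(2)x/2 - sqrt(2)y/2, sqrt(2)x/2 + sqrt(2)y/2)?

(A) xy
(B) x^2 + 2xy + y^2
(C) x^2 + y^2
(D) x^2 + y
C

An expression E(x,y) is invariant under T if E(T(x,y)) = E(x,y). Here T(x,y) = (sqrt(2)x/2 - sqrt(2)y/2, sqrt(2)x/2 + sqrt(2)y/2).
Substitute the transformed coordinates into each option and compare with the original:
(A) xy  ->  (sqrt(2)x/2 - sqrt(2)y/2)(sqrt(2)x/2 + sqrt(2)y/2) = x^2/2 - y^2/2   [differs from xy: not invariant]
(B) x^2 + 2xy + y^2  ->  (sqrt(2)x/2 - sqrt(2)y/2)^2 + 2(sqrt(2)x/2 - sqrt(2)y/2)(sqrt(2)x/2 + sqrt(2)y/2) + (sqrt(2)x/2 + sqrt(2)y/2)^2 = 2x^2   [differs from x^2 + 2xy + y^2: not invariant]
(C) x^2 + y^2  ->  (sqrt(2)x/2 - sqrt(2)y/2)^2 + (sqrt(2)x/2 + sqrt(2)y/2)^2 = x^2 + y^2   [equals x^2 + y^2: invariant]
(D) x^2 + y  ->  (sqrt(2)x/2 - sqrt(2)y/2)^2 + (sqrt(2)x/2 + sqrt(2)y/2) = x^2/2 - xy + sqrt(2)x/2 + y^2/2 + sqrt(2)y/2   [differs from x^2 + y: not invariant]

Only option (C), x^2 + y^2, is unchanged by the transformation.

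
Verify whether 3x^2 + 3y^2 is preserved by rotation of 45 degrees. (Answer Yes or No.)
Yes

Applying rotation by 45 degrees: x' = x*cos(45 degrees) - y*sin(45 degrees) = sqrt(2)x/2 - sqrt(2)y/2, y' = x*sin(45 degrees) + y*cos(45 degrees) = sqrt(2)x/2 + sqrt(2)y/2

Substituting into 3x^2 + 3y^2:
3(sqrt(2)x/2 - sqrt(2)y/2)^2 + 3(sqrt(2)x/2 + sqrt(2)y/2)^2
= 3x^2 + 3y^2

This equals the original expression 3x^2 + 3y^2, so it IS invariant.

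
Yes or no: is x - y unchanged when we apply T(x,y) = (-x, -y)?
No

Substitute T(x,y) = (-x, -y) into the expression and compare with the original.

Original: x - y
After applying T: (-x) - (-y) = -x + y

This differs from the original x - y (difference: -2x + 2y), so the expression is NOT invariant.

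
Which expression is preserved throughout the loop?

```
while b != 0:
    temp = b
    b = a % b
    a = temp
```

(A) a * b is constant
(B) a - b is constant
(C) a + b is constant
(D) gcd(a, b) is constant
D

A loop invariant must hold before the first iteration and be re-established by every execution of the body.

(D) gcd(a, b) is constant: One iteration replaces (a, b) by (b, a mod b). Since a mod b = a - q*b for an integer q, any common divisor of a and b divides b and a mod b, and conversely; hence gcd(b, a mod b) = gcd(a, b). For instance (17, 5) -> (5, 2) keeps gcd = 1. At exit b = 0 and a = gcd of the original inputs.

The other options fail:
(A) a * b is constant: e.g. (a, b) = (17, 5) -> (5, 2): the product goes from 85 to 10.
(B) a - b is constant: e.g. (a, b) = (17, 5) -> (5, 2): the difference goes from 12 to 3.
(C) a + b is constant: e.g. (a, b) = (17, 5) -> (5, 2): the sum goes from 22 to 7.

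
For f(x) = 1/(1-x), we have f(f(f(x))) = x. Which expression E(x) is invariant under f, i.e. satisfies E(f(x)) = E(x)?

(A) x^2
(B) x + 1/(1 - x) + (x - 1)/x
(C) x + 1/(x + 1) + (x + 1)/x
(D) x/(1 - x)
B

Replace x by f(x) = 1/(1 - x) in each option and simplify. As a quick numerical cross-check, also compare E(3) with E(f(3)) = E(-1/2).

(A) x^2  ->  (1/(1 - x))^2 = (x - 1)^(-2); check: E(3) = 9 but E(-1/2) = 1/4.   [not invariant]
(B) x + 1/(1 - x) + (x - 1)/x  ->  (1/(1 - x)) + 1/(1 - (1/(1 - x))) + ((1/(1 - x)) - 1)/(1/(1 - x)), which simplifies back to x + 1/(1 - x) + (x - 1)/x; check: E(3) = 19/6, E(-1/2) = 19/6.   [invariant]
(C) x + 1/(x + 1) + (x + 1)/x  ->  (1/(1 - x)) + 1/((1/(1 - x)) + 1) + ((1/(1 - x)) + 1)/(1/(1 - x)) = (-x^3 + 6x^2 - 11x + 7)/(x^2 - 3x + 2); check: E(3) = 55/12 but E(-1/2) = 1/2.   [not invariant]
(D) x/(1 - x)  ->  (1/(1 - x))/(1 - (1/(1 - x))) = -1/x; check: E(3) = -3/2 but E(-1/2) = -1/3.   [not invariant]

Only (B) is unchanged. Indeed f(f(x)) = 1/(1 - 1/(1-x)) = (1-x)/(-x) = (x-1)/x, so E(x) = x + f(x) + f(f(x)) is the sum over the whole 3-cycle; applying f just permutes the three terms cyclically (x -> f(x) -> f(f(x)) -> x), leaving the sum unchanged.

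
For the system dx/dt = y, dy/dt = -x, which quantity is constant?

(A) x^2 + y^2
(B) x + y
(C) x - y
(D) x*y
A

A first integral I satisfies dI/dt = 0 along every solution. Differentiate each option and use the equation of motion:
(A) d/dt[x^2 + y^2] = 2x*dx/dt + 2y*dy/dt = 2x*y + 2y*(-x) = 0
(B) d/dt[x + y] = y + (-x) = y - x, not identically 0
(C) d/dt[x - y] = y - (-x) = x + y, not identically 0
(D) d/dt[x*y] = (dx/dt)y + x(dy/dt) = y^2 - x^2, not identically 0

Only (A) has zero time-derivative. So x^2 + y^2 (the squared radius; trajectories are circles) is the conserved quantity.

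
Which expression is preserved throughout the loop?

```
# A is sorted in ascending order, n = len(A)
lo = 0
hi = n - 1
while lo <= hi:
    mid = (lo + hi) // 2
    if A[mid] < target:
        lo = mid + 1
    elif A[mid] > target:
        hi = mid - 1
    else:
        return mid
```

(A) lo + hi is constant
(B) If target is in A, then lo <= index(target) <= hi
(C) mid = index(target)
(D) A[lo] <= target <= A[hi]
B

A loop invariant must hold before the first iteration and be re-established by every execution of the body.

(B) If target is in A, then lo <= index(target) <= hi: Before the loop [lo, hi] = [0, n-1] covers every index. When A[mid] < target, sortedness puts target strictly to the right of mid, so setting lo = mid + 1 keeps index(target) in [lo, hi]; symmetrically for hi = mid - 1. Hence 'if target is in A then lo <= index(target) <= hi' holds after every iteration, and when lo > hi it proves target is absent.

The other options fail:
(A) lo + hi is constant: each iteration moves exactly one of lo, hi, so lo + hi changes (e.g. 0 + (n-1) becomes (mid+1) + (n-1)).
(C) mid = index(target): mid is just the current probe; it equals index(target) only on the iteration that returns.
(D) A[lo] <= target <= A[hi]: fails when target is not in A (e.g. target < A[0] already violates it before the loop), so it is not maintained in general.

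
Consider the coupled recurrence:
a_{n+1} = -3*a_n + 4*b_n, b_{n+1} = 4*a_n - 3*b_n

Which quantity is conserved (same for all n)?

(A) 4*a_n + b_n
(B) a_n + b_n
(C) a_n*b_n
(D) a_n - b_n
B

Replace a_n by a_{n+1} = -3*a_n + 4*b_n and b_n by b_{n+1} = 4*a_n - 3*b_n in each option and simplify:
(A) 4*a_n + b_n  ->  4*(-3*a_n + 4*b_n) + (4*a_n - 3*b_n) = -8*a_n + 13*b_n   [not conserved]
(B) a_n + b_n  ->  (-3*a_n + 4*b_n) + (4*a_n - 3*b_n) = a_n + b_n   [conserved]
(C) a_n*b_n  ->  (-3*a_n + 4*b_n)*(4*a_n - 3*b_n) = -12*a_n^2 + 25*a_n*b_n - 12*b_n^2   [not conserved]
(D) a_n - b_n  ->  (-3*a_n + 4*b_n) - (4*a_n - 3*b_n) = -7*a_n + 7*b_n   [not conserved]

Only (B) a_n + b_n returns to itself after one step, so it is the conserved quantity.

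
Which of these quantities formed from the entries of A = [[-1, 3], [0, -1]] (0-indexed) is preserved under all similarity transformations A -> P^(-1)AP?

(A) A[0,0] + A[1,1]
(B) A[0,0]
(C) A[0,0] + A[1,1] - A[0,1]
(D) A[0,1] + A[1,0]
A

A[0,0] + A[1,1] is the trace of A. By the cyclic property of the trace, tr(P^(-1)AP) = tr(APP^(-1)) = tr(A), so it is the same for every matrix similar to A.

The other combinations are not similarity invariants. For example, take P = [[1, 1], [1, 2]] (det P = 1), so P^(-1) = [[2, -1], [-1, 1]] and
B = P^(-1)AP = [[5, 12], [-3, -7]].
Evaluating each option on A and on B:
(A) A[0,0] + A[1,1]: -2 for A, -2 for B -> unchanged
(B) A[0,0]: -1 for A, 5 for B -> changes
(C) A[0,0] + A[1,1] - A[0,1]: -5 for A, -14 for B -> changes
(D) A[0,1] + A[1,0]: 3 for A, 9 for B -> changes

Only (A) A[0,0] + A[1,1] = -2 survives (and it does so for every P, not just this one), so it is the invariant.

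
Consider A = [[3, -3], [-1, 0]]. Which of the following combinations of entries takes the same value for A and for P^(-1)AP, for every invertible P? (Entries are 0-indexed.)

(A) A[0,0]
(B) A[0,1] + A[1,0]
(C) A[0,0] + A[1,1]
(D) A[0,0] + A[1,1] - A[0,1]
C

A[0,0] + A[1,1] is the trace of A. By the cyclic property of the trace, tr(P^(-1)AP) = tr(APP^(-1)) = tr(A), so it is the same for every matrix similar to A.

The other combinations are not similarity invariants. For example, take P = [[1, 1], [1, 2]] (det P = 1), so P^(-1) = [[2, -1], [-1, 1]] and
B = P^(-1)AP = [[1, -5], [-1, 2]].
Evaluating each option on A and on B:
(A) A[0,0]: 3 for A, 1 for B -> changes
(B) A[0,1] + A[1,0]: -4 for A, -6 for B -> changes
(C) A[0,0] + A[1,1]: 3 for A, 3 for B -> unchanged
(D) A[0,0] + A[1,1] - A[0,1]: 6 for A, 8 for B -> changes

Only (C) A[0,0] + A[1,1] = 3 survives (and it does so for every P, not just this one), so it is the invariant.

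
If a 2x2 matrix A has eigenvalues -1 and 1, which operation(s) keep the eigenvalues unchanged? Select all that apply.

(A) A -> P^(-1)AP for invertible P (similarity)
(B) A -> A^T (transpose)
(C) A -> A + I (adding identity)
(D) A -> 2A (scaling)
A and B

Eigenvalues are preserved by:
1. Similarity transformations: A -> P^(-1)AP (same characteristic polynomial)
2. Transpose: A^T has the same eigenvalues as A

Eigenvalues are NOT preserved by:
- Adding identity: eigenvalues become -1+1, 1+1
- Scaling: eigenvalues become -2, 2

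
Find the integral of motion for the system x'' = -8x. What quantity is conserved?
E = (x')^2 + 8x^2

Multiply the equation by x':
x' * x'' = -8x * x'
The left side is d/dt[(x')^2/2] and the right side is d/dt[-8x^2/2], so
d/dt[(x')^2/2 + 8x^2/2] = 0, i.e. (x')^2/2 + 8x^2/2 = constant.
Multiplying by 2, the integral of motion is E = (x')^2 + 8x^2.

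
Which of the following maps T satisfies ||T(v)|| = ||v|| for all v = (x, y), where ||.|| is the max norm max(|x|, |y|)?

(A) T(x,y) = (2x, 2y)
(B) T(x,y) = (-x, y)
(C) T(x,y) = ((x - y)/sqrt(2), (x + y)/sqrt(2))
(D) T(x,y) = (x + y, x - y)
B

A transformation preserves a norm if ||T(v)|| = ||v|| for every v; a single vector where the norm changes rules an option out.

(A) T(x,y) = (2x, 2y): v = (1, 0) has norm max(|1|, |0|) = 1, but T(v) = (2, 0) has norm 2 -- not preserved.
(B) T(x,y) = (-x, y): preserves the norm -- it only permutes the coordinates and/or flips signs, which leaves max(|x|, |y|) unchanged.
(C) T(x,y) = ((x - y)/sqrt(2), (x + y)/sqrt(2)): v = (1, 0) has norm max(|1|, |0|) = 1, but T(v) = (sqrt(2)/2, sqrt(2)/2) has norm sqrt(2)/2 -- not preserved.
(D) T(x,y) = (x + y, x - y): v = (1, 1) has norm max(|1|, |1|) = 1, but T(v) = (2, 0) has norm 2 -- not preserved.

Therefore the answer is (B).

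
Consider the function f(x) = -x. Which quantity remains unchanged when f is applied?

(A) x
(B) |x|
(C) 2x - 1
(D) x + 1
B

For f(x) = -x:
Applying f replaces x by -x. Since |-x| = |x|, the absolute value is unchanged by f, whereas x -> -x, 2x - 1 -> -2x - 1 and x + 1 -> -x + 1 all change.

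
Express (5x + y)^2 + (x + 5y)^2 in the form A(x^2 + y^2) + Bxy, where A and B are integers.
26(x^2 + y^2) + 20xy

Expanding: (5x + y)^2 = 25x^2 + 10xy + y^2
(x + 5y)^2 = x^2 + 10xy + 25y^2
Sum = (25+1)(x^2+y^2) + 20xy = 26(x^2 + y^2) + 20xy
This is symmetric in x and y.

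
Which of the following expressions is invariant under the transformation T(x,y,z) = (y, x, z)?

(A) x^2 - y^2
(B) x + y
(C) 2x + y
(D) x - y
B

Apply T(x,y,z) = (y, x, z) to each option, i.e. replace (x, y, z) by the transformed coordinates.
Substitute the transformed coordinates into each option and compare with the original:
(A) x^2 - y^2  ->  (y)^2 - (x)^2 = -x^2 + y^2   [differs from x^2 - y^2: not invariant]
(B) x + y  ->  (y) + (x) = x + y   [equals x + y: invariant]
(C) 2x + y  ->  2(y) + (x) = x + 2y   [differs from 2x + y: not invariant]
(D) x - y  ->  (y) - (x) = -x + y   [differs from x - y: not invariant]

Only option (B), x + y, is unchanged by the transformation.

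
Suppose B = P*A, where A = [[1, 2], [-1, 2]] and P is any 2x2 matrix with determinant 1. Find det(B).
4

By the multiplicative property of determinants, det(B) = det(P*A) = det(P) * det(A) = det(A),
so the determinant is invariant under multiplication by any determinant-1 matrix; we just need det(A).

det(A) = (1)(2) - (2)(-1) = 2 - (-2) = 4

Therefore det(B) = 1 * 4 = 4.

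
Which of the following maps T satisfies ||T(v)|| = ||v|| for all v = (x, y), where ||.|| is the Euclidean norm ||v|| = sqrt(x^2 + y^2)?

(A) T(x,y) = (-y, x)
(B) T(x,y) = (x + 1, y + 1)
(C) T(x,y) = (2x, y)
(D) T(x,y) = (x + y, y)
A

A transformation preserves a norm if ||T(v)|| = ||v|| for every v; a single vector where the norm changes rules an option out.

(A) T(x,y) = (-y, x): preserves the norm -- it is an orthogonal map (a rotation/reflection), and (-y)^2 + (x)^2 simplifies to x^2 + y^2.
(B) T(x,y) = (x + 1, y + 1): v = (1, 0) has norm sqrt((1)^2 + (0)^2) = 1, but T(v) = (2, 1) has norm sqrt(5) -- not preserved.
(C) T(x,y) = (2x, y): v = (1, 0) has norm sqrt((1)^2 + (0)^2) = 1, but T(v) = (2, 0) has norm 2 -- not preserved.
(D) T(x,y) = (x + y, y): v = (0, 1) has norm sqrt((0)^2 + (1)^2) = 1, but T(v) = (1, 1) has norm sqrt(2) -- not preserved.

Therefore the answer is (A).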